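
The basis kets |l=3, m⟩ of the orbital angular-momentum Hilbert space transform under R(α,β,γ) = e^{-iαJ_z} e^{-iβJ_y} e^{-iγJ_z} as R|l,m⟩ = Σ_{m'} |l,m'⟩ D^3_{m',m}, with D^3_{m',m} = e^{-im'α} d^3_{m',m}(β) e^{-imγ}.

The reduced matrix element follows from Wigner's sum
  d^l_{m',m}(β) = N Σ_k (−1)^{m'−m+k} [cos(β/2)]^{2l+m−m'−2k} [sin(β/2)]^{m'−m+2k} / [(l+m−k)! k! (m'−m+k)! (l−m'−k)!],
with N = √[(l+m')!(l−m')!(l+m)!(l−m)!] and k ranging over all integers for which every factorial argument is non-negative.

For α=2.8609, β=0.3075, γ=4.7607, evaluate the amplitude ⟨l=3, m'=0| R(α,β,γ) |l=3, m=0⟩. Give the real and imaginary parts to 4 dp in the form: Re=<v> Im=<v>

Re=0.7348 Im=0.0000

Split into d^3_{0,0}(β=0.3075) × two z-phases.
c=cos(0.3075/2)=0.988204, s=sin(0.3075/2)=0.153145; N=√[6·6·6·6]=36.000000
k∈{0,1,2,3} keeps every argument non-negative
  k=0: (−1)^0·36.0000/(36)·0.9882^6·0.1531^0 = +0.931277
  k=1: (−1)^1·36.0000/(4)·0.9882^4·0.1531^2 = -0.201295
  k=2: (−1)^2·36.0000/(4)·0.9882^2·0.1531^4 = +0.004834
  k=3: (−1)^3·36.0000/(36)·0.9882^0·0.1531^6 = -0.000013
d^3_{0,0}(0.3075) = +0.931277 -0.201295 +0.004834 -0.000013 = +0.734803
D = (+1.000000+0.000000i)·(+0.734803)·(+1.000000+0.000000i) = +0.734803+0.000000i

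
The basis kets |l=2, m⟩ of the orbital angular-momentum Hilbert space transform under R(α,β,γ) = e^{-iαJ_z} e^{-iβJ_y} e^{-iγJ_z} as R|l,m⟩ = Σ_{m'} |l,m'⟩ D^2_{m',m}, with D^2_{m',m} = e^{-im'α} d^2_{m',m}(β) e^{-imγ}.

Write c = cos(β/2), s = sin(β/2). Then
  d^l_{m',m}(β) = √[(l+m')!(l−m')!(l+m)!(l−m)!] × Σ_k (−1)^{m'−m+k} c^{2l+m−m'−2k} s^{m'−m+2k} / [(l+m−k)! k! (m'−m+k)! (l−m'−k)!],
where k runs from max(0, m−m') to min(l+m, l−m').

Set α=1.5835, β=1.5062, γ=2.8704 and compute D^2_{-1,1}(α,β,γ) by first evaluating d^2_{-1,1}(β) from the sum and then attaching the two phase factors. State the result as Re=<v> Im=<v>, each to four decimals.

Re=0.1479 Im=-0.5070

D^2_{-1,1}(1.5835,1.5062,2.8704) = e^{-i·-1·1.5835}·d^2_{-1,1}(1.5062)·e^{-i·1·2.8704}. Compute d first:
With c≡cos(β/2)=0.729572 and s≡sin(β/2)=0.683904, N=[1·6·6·1]^{1/2}=6.000000
k∈{2,3} keeps every argument non-negative
  k=2: (−1)^0·6.0000/(2)·0.7296^2·0.6839^2 = +0.746875
  k=3: (−1)^1·6.0000/(6)·0.7296^0·0.6839^4 = -0.218766
d^2_{-1,1}(1.5062) = +0.746875 -0.218766 = +0.528109
Attach z-rotation phases: D = e^{-i(-1)(1.5835)}·(+0.528109)·e^{-i(1)(2.8704)} = +0.147922-0.506969i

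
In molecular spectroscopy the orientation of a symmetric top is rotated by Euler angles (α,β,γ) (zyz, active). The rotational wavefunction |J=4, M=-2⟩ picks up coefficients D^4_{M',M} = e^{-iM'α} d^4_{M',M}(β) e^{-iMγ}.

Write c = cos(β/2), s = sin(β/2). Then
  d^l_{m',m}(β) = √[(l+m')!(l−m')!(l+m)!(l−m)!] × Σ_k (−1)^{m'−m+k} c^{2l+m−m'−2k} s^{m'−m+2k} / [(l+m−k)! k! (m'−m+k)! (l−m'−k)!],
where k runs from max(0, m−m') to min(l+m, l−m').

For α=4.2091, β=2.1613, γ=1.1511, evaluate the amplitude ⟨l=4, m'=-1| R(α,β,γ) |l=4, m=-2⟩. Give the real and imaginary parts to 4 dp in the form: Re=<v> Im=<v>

First d^4_{-1,-2}(β=2.1613), then the phase factors e^{-i(-1)α} and e^{-i(-2)γ}:
c=cos(2.1613/2)=0.470755, s=sin(2.1613/2)=0.882264; N=√[6·120·2·720]=1018.233765
Admissible k: 0..2 (factorial args all ≥0)
  k=0: (−1)^1·1018.2338/(240)·0.4708^7·0.8823^1 = -0.019178
  k=1: (−1)^2·1018.2338/(48)·0.4708^5·0.8823^3 = +0.336803
  k=2: (−1)^3·1018.2338/(72)·0.4708^3·0.8823^5 = -0.788665
d^4_{-1,-2}(2.1613) = -0.019178 +0.336803 -0.788665 = -0.471039
D = (-0.482309-0.876001i)·(-0.471039)·(-0.667915+0.744238i) = -0.458837-0.106522i

Re=-0.4588 Im=-0.1065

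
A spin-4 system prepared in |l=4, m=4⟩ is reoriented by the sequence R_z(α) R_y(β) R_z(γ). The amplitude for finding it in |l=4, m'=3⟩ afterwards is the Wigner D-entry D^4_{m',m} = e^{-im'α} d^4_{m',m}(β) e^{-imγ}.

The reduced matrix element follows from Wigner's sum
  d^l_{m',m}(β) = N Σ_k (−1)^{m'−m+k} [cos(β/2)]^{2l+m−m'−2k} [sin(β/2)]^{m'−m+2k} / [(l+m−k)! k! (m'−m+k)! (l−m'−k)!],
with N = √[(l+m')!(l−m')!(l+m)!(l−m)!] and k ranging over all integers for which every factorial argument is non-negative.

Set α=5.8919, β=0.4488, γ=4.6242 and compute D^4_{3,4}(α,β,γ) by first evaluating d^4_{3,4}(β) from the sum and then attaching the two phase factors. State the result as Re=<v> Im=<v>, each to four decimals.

Re=0.0233 Im=0.5264

Split into d^4_{3,4}(β=0.4488) × two z-phases.
c=cos(0.4488/2)=0.974928, s=sin(0.4488/2)=0.222521; N=√[5040·1·40320·1]=14255.272709
The bounds max(0,m−m')=1 and min(l+m,l−m')=1 give 1 term
  k=1: (−1)^0·14255.2727/(5040)·0.9749^7·0.2225^1 = +0.526895
d^4_{3,4}(0.4488) = +0.526895
D = (+0.386598+0.922248i)·(+0.526895)·(+0.938424+0.345485i) = +0.023273+0.526381i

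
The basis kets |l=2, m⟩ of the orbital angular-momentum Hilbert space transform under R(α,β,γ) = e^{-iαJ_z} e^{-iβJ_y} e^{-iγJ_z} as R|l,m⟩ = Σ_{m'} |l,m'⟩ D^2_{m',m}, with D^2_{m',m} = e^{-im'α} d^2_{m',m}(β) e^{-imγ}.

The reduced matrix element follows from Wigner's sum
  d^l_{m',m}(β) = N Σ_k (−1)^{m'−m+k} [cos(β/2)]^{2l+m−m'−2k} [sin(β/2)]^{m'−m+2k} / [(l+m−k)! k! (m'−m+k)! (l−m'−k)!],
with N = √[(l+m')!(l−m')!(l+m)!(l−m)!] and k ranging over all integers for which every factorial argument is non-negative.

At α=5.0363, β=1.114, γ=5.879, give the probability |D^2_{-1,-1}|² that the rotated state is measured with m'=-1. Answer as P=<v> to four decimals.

P=0.0072

First d^2_{-1,-1}(β=1.114), then the phase factors e^{-i(-1)α} and e^{-i(-1)γ}:
c=cos(1.114/2)=0.848845, s=sin(1.114/2)=0.528642; N=√[1·6·1·6]=6.000000
Admissible k: 0..1 (factorial args all ≥0)
  k=0: (−1)^0·6.0000/(6)·0.8488^4·0.5286^0 = +0.519174
  k=1: (−1)^1·6.0000/(2)·0.8488^2·0.5286^2 = -0.604090
d^2_{-1,-1}(1.114) = +0.519174 -0.604090 = -0.084915
|D^2_{-1,-1}|² = |d^2_{-1,-1}(β)|² = (-0.084915)² = 0.007211 (the z-rotation phases have unit modulus)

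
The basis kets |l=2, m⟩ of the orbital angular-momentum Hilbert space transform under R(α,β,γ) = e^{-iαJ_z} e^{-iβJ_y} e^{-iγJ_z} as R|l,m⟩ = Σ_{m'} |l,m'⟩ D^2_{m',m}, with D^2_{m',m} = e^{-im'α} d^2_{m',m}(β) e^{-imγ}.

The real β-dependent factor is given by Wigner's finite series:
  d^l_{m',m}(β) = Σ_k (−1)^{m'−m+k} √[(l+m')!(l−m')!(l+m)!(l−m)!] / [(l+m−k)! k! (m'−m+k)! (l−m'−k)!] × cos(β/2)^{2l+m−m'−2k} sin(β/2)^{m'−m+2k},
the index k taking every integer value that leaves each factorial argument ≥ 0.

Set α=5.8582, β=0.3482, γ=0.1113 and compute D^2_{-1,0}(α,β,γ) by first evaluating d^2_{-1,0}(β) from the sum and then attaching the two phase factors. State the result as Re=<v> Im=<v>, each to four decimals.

First d^2_{-1,0}(β=0.3482), then the phase factors e^{-i(-1)α} and e^{-i(0)γ}:
Half-angle: c=0.984883, s=0.173222. N=√(1·6·2·2)=4.898979
k: max(0,(0)−(-1))=1 … min(2+(0),2−(-1))=2
  k=1: (−1)^0·4.8990/(2)·0.9849^3·0.1732^1 = +0.405352
  k=2: (−1)^1·4.8990/(2)·0.9849^1·0.1732^3 = -0.012539
d^2_{-1,0}(0.3482) = +0.405352 -0.012539 = +0.392812
Phases: e^{-i·(-1)·5.8582}=+0.911045-0.412307i, e^{-i·(0)·0.1113}=+1.000000+0.000000i ⇒ D=+0.357870-0.161959i

Re=0.3579 Im=-0.1620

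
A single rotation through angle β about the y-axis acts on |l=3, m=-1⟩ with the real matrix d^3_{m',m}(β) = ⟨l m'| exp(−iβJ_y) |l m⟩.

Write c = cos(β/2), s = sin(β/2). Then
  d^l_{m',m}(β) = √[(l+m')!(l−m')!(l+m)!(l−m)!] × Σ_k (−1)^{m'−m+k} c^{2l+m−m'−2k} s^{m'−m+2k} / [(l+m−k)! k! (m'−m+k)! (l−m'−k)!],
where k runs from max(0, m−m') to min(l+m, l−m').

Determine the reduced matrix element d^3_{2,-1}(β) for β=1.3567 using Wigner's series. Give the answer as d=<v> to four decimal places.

d^3_{2,-1}(β=1.3567) via Wigner's sum:
Half-angle: c=0.778609, s=0.627509. N=√(120·1·2·24)=75.894664
The bounds max(0,m−m')=0 and min(l+m,l−m')=1 give 2 terms
  k=0: (−1)^3·75.8947/(12)·0.7786^3·0.6275^3 = -0.737647
  k=1: (−1)^4·75.8947/(24)·0.7786^1·0.6275^5 = +0.239563
d^3_{2,-1}(1.3567) = -0.737647 +0.239563 = -0.498084

d=-0.4981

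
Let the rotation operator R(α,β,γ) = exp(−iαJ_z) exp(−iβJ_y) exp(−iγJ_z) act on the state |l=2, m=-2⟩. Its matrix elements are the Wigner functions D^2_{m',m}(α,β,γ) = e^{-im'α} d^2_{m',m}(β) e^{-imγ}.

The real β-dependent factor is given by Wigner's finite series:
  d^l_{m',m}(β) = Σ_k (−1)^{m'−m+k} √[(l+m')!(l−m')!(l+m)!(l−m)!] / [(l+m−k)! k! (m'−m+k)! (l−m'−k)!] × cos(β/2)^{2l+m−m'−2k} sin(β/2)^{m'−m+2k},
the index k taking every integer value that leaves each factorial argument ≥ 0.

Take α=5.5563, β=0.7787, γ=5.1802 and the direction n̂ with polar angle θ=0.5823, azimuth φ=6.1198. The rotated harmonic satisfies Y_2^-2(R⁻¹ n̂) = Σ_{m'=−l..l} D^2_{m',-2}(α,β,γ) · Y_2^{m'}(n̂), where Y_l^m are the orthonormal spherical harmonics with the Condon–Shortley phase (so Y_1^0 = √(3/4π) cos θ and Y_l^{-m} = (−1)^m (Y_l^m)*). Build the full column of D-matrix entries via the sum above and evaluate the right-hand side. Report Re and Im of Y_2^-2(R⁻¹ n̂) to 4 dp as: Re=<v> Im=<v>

Re=0.0515 Im=-0.0279

Need the full column D^2_{m',-2} for m'=−2..2 at α=5.5563, β=0.7787, γ=5.1802.
cos(β/2)=0.925156, sin(β/2)=0.379587
d^2_{-2,-2}: single k=0 term ⇒ +0.732588;  D = -0.636427+0.362831i
d^2_{-1,-2}: single k=0 term ⇒ -0.601155;  D = +0.588106+0.124574i
d^2_{0,-2}: single k=0 term ⇒ +0.302085;  D = -0.179232-0.243169i
d^2_{1,-2}: single k=0 term ⇒ -0.101200;  D = -0.009268+0.100774i
d^2_{2,-2}: single k=0 term ⇒ +0.020761;  D = +0.015159-0.014185i
Y_2^{m'}(θ=0.5823,φ=6.1198) and Σ D·Y over m':
  (-0.6364+0.3628i)·(+0.1106+0.0375i)  (+0.5881+0.1246i)·(+0.3501+0.0577i)  (-0.1792-0.2432i)·(+0.3446+0.0000i)  (-0.0093+0.1008i)·(-0.3501+0.0577i)  (+0.0152-0.0142i)·(+0.1106-0.0375i)
Y_2^-2(R⁻¹ n̂) = +0.051500-0.027917i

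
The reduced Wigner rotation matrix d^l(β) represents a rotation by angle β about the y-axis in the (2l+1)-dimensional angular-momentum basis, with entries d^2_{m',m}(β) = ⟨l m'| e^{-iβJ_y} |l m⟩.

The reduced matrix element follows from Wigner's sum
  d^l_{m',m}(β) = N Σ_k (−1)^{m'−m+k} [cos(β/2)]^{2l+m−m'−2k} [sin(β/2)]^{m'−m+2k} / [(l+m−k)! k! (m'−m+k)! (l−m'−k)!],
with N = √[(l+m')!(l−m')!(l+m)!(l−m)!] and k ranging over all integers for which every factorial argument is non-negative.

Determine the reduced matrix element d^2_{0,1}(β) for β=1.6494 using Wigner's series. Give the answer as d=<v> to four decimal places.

d=-0.0959

d^2_{0,1}(β=1.6494) via Wigner's sum:
c=cos(1.6494/2)=0.678777, s=sin(1.6494/2)=0.734344; N=√[2·2·6·1]=4.898979
The bounds max(0,m−m')=1 and min(l+m,l−m')=2 give 2 terms
  k=1: (−1)^0·4.8990/(2)·0.6788^3·0.7343^1 = +0.562545
  k=2: (−1)^1·4.8990/(2)·0.6788^1·0.7343^3 = -0.658418
d^2_{0,1}(1.6494) = +0.562545 -0.658418 = -0.095873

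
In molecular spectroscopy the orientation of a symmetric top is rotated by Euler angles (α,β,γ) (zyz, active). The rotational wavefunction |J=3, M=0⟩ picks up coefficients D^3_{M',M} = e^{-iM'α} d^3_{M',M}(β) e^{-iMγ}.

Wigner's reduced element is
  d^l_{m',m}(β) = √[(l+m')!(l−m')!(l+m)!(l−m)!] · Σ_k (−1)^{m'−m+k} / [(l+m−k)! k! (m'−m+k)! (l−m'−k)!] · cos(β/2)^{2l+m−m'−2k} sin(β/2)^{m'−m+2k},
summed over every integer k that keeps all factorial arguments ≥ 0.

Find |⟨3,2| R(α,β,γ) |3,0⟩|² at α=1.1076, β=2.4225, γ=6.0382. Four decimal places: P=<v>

D^3_{2,0}(1.1076,2.4225,6.0382) = e^{-i·2·1.1076}·d^3_{2,0}(2.4225)·e^{-i·0·6.0382}. Compute d first:
c=cos(2.4225/2)=0.351850, s=sin(2.4225/2)=0.936057; N=√[120·1·6·6]=65.726707
The bounds max(0,m−m')=0 and min(l+m,l−m')=1 give 2 terms
  k=0: (−1)^2·65.7267/(12)·0.3518^4·0.9361^2 = +0.073552
  k=1: (−1)^3·65.7267/(12)·0.3518^2·0.9361^4 = -0.520575
d^3_{2,0}(2.4225) = +0.073552 -0.520575 = -0.447023
|D^3_{2,0}|² = |d^3_{2,0}(β)|² = (-0.447023)² = 0.199830 (the z-rotation phases have unit modulus)

P=0.1998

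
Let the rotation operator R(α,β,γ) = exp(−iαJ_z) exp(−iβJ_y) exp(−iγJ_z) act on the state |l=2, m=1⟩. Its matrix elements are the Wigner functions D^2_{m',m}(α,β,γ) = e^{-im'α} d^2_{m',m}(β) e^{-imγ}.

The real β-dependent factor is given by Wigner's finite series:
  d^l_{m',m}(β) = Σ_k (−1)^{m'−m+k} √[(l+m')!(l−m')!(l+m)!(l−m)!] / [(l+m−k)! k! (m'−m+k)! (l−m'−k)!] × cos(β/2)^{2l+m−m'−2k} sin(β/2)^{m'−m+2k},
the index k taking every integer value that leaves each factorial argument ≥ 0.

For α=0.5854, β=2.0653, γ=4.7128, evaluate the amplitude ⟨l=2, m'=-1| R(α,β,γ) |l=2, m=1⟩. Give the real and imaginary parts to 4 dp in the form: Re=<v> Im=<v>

Re=-0.0207 Im=0.0312

D^2_{-1,1}(0.5854,2.0653,4.7128) = e^{-i·-1·0.5854}·d^2_{-1,1}(2.0653)·e^{-i·1·4.7128}. Compute d first:
c=cos(2.0653/2)=0.512545, s=sin(2.0653/2)=0.858660; N=√[1·6·6·1]=6.000000
Admissible k: 2..3 (factorial args all ≥0)
  k=2: (−1)^0·6.0000/(2)·0.5125^2·0.8587^2 = +0.581070
  k=3: (−1)^1·6.0000/(6)·0.5125^0·0.8587^4 = -0.543607
d^2_{-1,1}(2.0653) = +0.581070 -0.543607 = +0.037462
D = (+0.833491+0.552533i)·(+0.037462)·(+0.000411+1.000000i) = -0.020686+0.031233i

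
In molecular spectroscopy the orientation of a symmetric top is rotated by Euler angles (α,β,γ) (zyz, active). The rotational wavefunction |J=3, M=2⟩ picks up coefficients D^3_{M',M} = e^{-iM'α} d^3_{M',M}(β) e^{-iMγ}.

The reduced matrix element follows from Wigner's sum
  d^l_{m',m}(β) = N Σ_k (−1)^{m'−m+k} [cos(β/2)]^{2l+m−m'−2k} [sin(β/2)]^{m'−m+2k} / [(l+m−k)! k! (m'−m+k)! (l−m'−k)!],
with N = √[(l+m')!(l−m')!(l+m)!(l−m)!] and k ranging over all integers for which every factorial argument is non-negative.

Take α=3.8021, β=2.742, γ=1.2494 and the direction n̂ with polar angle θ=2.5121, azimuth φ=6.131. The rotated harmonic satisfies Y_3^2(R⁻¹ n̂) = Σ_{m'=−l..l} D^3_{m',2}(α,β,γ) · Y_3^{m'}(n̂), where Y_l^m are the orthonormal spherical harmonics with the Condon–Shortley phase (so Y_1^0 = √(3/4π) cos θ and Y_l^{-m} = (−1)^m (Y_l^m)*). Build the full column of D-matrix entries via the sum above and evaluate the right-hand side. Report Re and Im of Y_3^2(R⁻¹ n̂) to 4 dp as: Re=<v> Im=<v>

Need the full column D^3_{m',2} for m'=−3..3 at α=3.8021, β=2.742, γ=1.2494.
cos(β/2)=0.198470, sin(β/2)=0.980107
d^3_{-3,2}: single k=5 term ⇒ +0.439681;  D = -0.382157+0.217429i
d^3_{-2,2}: k∈[4..5] ⇒ +0.181741 -0.886423 = -0.704682;  D = -0.269873+0.650957i
d^3_{-1,2}: k∈[3..4] ⇒ +0.046551 -0.567625 = -0.521074;  D = -0.137729-0.502542i
d^3_{0,2}: k∈[2..3] ⇒ +0.008164 -0.199087 = -0.190923;  D = +0.152820+0.114446i
d^3_{1,2}: k∈[1..2] ⇒ +0.000954 -0.046551 = -0.045597;  D = -0.045590+0.000808i
d^3_{2,2}: k∈[0..1] ⇒ +0.000061 -0.007452 = -0.007391;  D = +0.005755-0.004637i
d^3_{3,2}: single k=0 term ⇒ -0.000739;  D = -0.000170+0.000719i
Y_3^{m'}(θ=2.5121,φ=6.131) and Σ D·Y over m':
  (-0.3822+0.2174i)·(+0.0764+0.0375i)  (-0.2699+0.6510i)·(-0.2732-0.0858i)  (-0.1377-0.5025i)·(+0.4263+0.0654i)  (+0.1528+0.1144i)·(-0.0805+0.0000i)  (-0.0456+0.0008i)·(-0.4263+0.0654i)  (+0.0058-0.0046i)·(-0.2732+0.0858i)  (-0.0002+0.0007i)·(-0.0764+0.0375i)
Y_3^2(R⁻¹ n̂) = +0.072247-0.386496i

Re=0.0722 Im=-0.3865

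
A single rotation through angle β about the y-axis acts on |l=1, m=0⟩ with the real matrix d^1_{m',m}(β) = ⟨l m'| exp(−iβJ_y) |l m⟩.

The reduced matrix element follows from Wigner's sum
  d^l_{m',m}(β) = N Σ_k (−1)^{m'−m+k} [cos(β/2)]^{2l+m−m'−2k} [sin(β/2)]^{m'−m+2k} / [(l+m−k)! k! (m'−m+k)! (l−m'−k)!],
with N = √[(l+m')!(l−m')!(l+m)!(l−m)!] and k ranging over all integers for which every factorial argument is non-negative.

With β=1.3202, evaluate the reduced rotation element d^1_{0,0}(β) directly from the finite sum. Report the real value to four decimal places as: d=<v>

d^1_{0,0}(β=1.3202) via Wigner's sum:
Half-angle: c=0.789931, s=0.613196. N=√(1·1·1·1)=1.000000
The bounds max(0,m−m')=0 and min(l+m,l−m')=1 give 2 terms
  k=0: (−1)^0·1.0000/(1)·0.7899^2·0.6132^0 = +0.623991
  k=1: (−1)^1·1.0000/(1)·0.7899^0·0.6132^2 = -0.376009
d^1_{0,0}(1.3202) = +0.623991 -0.376009 = +0.247982

d=0.2480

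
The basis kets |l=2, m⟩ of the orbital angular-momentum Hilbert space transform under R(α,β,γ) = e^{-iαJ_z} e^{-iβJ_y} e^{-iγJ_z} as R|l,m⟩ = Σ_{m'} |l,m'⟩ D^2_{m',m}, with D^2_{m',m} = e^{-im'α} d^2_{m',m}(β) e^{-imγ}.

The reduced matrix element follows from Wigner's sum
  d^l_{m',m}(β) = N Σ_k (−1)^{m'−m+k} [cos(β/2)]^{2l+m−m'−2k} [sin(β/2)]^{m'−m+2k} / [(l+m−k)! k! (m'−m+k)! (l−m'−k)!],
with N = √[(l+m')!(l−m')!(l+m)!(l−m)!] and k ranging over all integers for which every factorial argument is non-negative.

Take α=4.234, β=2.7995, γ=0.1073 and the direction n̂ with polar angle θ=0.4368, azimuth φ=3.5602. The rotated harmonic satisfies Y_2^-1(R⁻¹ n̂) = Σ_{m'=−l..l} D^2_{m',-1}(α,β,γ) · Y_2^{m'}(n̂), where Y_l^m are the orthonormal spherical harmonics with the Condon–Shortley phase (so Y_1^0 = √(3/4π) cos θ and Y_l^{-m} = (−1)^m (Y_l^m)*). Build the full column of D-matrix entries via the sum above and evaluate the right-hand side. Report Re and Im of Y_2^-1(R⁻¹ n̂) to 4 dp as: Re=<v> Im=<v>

Re=0.3673 Im=-0.1128

Need the full column D^2_{m',-1} for m'=−2..2 at α=4.234, β=2.7995, γ=0.1073.
cos(β/2)=0.170214, sin(β/2)=0.985407
d^2_{-2,-1}: single k=1 term ⇒ +0.009719;  D = -0.006418+0.007298i
d^2_{-1,-1}: k∈[0..1] ⇒ +0.000839 -0.084400 = -0.083560;  D = +0.030301+0.077873i
d^2_{0,-1}: k∈[0..1] ⇒ -0.011903 +0.398948 = +0.387045;  D = +0.384819+0.041450i
d^2_{1,-1}: k∈[0..1] ⇒ +0.084400 -0.942894 = -0.858494;  D = +0.474553-0.715410i
d^2_{2,-1}: single k=0 term ⇒ -0.325740;  D = +0.158085+0.284808i
Y_2^{m'}(θ=0.4368,φ=3.5602) and Σ D·Y over m':
  (-0.0064+0.0073i)·(+0.0463-0.0513i)  (+0.0303+0.0779i)·(-0.2706+0.1204i)  (+0.3848+0.0415i)·(+0.4615+0.0000i)  (+0.4746-0.7154i)·(+0.2706+0.1204i)  (+0.1581+0.2848i)·(+0.0463+0.0513i)
Y_2^-1(R⁻¹ n̂) = +0.367289-0.112769i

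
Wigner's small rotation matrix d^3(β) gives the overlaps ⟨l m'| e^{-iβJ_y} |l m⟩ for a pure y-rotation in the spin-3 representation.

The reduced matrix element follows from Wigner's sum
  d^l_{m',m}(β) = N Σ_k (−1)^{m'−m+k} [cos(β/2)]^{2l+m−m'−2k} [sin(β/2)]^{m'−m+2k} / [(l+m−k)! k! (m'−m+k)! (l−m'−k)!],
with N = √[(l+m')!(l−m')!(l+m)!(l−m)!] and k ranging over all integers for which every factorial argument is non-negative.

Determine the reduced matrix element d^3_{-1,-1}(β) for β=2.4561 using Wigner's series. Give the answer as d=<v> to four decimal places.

d=0.4442

d^3_{-1,-1}(β=2.4561) via Wigner's sum:
c=cos(2.4561/2)=0.336075, s=sin(2.4561/2)=0.941835; N=√[2·24·2·24]=48.000000
k: max(0,(-1)−(-1))=0 … min(3+(-1),3−(-1))=2
  k=0: (−1)^0·48.0000/(48)·0.3361^6·0.9418^0 = +0.001441
  k=1: (−1)^1·48.0000/(6)·0.3361^4·0.9418^2 = -0.090528
  k=2: (−1)^2·48.0000/(8)·0.3361^2·0.9418^4 = +0.533241
d^3_{-1,-1}(2.4561) = +0.001441 -0.090528 +0.533241 = +0.444153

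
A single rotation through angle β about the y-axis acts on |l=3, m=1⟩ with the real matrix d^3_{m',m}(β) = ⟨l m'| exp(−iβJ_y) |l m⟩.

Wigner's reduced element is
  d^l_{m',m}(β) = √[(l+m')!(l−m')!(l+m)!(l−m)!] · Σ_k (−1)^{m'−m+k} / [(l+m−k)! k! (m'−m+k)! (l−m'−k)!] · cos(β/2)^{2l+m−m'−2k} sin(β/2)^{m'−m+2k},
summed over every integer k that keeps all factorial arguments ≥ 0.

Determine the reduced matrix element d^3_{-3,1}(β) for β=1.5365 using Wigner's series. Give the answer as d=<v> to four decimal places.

d=0.4670

d^3_{-3,1}(β=1.5365) via Wigner's sum:
Half-angle: c=0.719128, s=0.694878. N=√(1·720·24·2)=185.903201
The bounds max(0,m−m')=4 and min(l+m,l−m')=4 give 1 term
  k=4: (−1)^0·185.9032/(48)·0.7191^2·0.6949^4 = +0.466973
d^3_{-3,1}(1.5365) = +0.466973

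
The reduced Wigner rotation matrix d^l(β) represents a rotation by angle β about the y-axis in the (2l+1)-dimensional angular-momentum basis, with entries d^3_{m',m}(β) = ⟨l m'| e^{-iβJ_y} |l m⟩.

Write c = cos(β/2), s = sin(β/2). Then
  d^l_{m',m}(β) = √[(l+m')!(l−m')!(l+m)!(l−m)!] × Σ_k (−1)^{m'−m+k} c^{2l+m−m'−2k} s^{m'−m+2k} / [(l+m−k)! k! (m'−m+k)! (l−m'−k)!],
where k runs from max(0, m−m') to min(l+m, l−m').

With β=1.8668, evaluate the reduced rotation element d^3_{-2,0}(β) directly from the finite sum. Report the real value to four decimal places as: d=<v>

d=-0.3654

d^3_{-2,0}(β=1.8668) via Wigner's sum:
With c≡cos(β/2)=0.595105 and s≡sin(β/2)=0.803648, N=[1·120·6·6]^{1/2}=65.726707
k∈{2,3} keeps every argument non-negative
  k=2: (−1)^0·65.7267/(12)·0.5951^4·0.8036^2 = +0.443677
  k=3: (−1)^1·65.7267/(12)·0.5951^2·0.8036^4 = -0.809117
d^3_{-2,0}(1.8668) = +0.443677 -0.809117 = -0.365440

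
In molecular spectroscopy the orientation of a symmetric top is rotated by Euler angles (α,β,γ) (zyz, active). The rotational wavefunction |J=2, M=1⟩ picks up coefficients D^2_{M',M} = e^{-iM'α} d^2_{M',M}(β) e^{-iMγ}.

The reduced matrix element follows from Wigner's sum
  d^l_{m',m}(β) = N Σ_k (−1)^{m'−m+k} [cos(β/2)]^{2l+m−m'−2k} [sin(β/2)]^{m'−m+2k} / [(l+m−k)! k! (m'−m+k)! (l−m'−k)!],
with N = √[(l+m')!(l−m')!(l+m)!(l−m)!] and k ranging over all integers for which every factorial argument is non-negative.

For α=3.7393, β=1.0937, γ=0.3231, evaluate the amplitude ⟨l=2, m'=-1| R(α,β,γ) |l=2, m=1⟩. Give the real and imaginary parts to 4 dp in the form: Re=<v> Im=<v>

D^2_{-1,1}(3.7393,1.0937,0.3231) = e^{-i·-1·3.7393}·d^2_{-1,1}(1.0937)·e^{-i·1·0.3231}. Compute d first:
Half-angle: c=0.854167, s=0.519999. N=√(1·6·6·1)=6.000000
Admissible k: 2..3 (factorial args all ≥0)
  k=2: (−1)^0·6.0000/(2)·0.8542^2·0.5200^2 = +0.591850
  k=3: (−1)^1·6.0000/(6)·0.8542^0·0.5200^4 = -0.073116
d^2_{-1,1}(1.0937) = +0.591850 -0.073116 = +0.518735
D = (-0.826628-0.562749i)·(+0.518735)·(+0.948256-0.317508i) = -0.499299-0.140665i

Re=-0.4993 Im=-0.1407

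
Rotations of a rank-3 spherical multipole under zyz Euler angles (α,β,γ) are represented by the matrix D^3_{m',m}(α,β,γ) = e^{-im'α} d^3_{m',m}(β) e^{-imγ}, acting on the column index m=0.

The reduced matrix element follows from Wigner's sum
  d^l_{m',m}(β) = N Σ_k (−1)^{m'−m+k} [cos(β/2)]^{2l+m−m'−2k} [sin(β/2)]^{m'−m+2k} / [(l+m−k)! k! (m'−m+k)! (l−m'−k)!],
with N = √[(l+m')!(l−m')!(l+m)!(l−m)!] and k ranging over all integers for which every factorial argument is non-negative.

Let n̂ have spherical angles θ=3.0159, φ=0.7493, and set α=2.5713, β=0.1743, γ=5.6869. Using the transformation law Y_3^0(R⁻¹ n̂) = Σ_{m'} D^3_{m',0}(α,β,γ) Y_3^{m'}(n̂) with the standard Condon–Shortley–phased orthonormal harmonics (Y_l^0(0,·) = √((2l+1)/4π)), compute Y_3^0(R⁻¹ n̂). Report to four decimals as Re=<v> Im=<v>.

Need the full column D^3_{m',0} for m'=−3..3 at α=2.5713, β=0.1743, γ=5.6869.
cos(β/2)=0.996205, sin(β/2)=0.087040
d^3_{-3,0}: single k=3 term ⇒ +0.002916;  D = +0.000407+0.002887i
d^3_{-2,0}: k∈[2..3] ⇒ +0.040869 -0.000312 = +0.040557;  D = +0.016915-0.036861i
d^3_{-1,0}: k∈[1..3] ⇒ +0.295836 -0.006775 +0.000017 = +0.289078;  D = -0.243330+0.156067i
d^3_{0,0}: k∈[0..3] ⇒ +0.977444 -0.067154 +0.000513 -0.000000 = +0.910802;  D = +0.910802+0.000000i
d^3_{1,0}: k∈[0..2] ⇒ -0.295836 +0.006775 -0.000017 = -0.289078;  D = +0.243330+0.156067i
d^3_{2,0}: k∈[0..1] ⇒ +0.040869 -0.000312 = +0.040557;  D = +0.016915+0.036861i
d^3_{3,0}: single k=0 term ⇒ -0.002916;  D = -0.000407+0.002887i
Y_3^{m'}(θ=3.0159,φ=0.7493) and Σ D·Y over m':
  (+0.0004+0.0029i)·(-0.0005-0.0006i)  (+0.0169-0.0369i)·(-0.0011+0.0159i)  (-0.2433+0.1561i)·(+0.1163-0.1082i)  (+0.9108+0.0000i)·(-0.7114+0.0000i)  (+0.2433+0.1561i)·(-0.1163-0.1082i)  (+0.0169+0.0369i)·(-0.0011-0.0159i)  (-0.0004+0.0029i)·(+0.0005-0.0006i)
Y_3^0(R⁻¹ n̂) = -0.669616-0.000000i

Re=-0.6696 Im=0.0000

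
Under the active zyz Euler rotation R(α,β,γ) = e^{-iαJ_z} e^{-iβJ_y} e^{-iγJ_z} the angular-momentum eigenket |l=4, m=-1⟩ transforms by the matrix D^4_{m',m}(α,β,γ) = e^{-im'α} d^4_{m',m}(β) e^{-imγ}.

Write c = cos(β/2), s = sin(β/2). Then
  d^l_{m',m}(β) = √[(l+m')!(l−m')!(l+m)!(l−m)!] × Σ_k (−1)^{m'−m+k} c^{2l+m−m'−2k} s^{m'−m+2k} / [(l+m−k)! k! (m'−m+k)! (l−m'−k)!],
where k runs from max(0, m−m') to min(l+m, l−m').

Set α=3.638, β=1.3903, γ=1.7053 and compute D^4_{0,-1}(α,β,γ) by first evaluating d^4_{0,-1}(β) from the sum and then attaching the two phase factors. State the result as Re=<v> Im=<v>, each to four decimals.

Re=-0.0367 Im=0.2714

Split into d^4_{0,-1}(β=1.3903) × two z-phases.
c=cos(1.3903/2)=0.767958, s=sin(1.3903/2)=0.640501; N=√[24·24·6·120]=643.987578
k∈{0,1,2,3} keeps every argument non-negative
  k=0: (−1)^1·643.9876/(144)·0.7680^7·0.6405^1 = -0.451227
  k=1: (−1)^2·643.9876/(24)·0.7680^5·0.6405^3 = +1.883264
  k=2: (−1)^3·643.9876/(24)·0.7680^3·0.6405^5 = -1.310014
  k=3: (−1)^4·643.9876/(144)·0.7680^1·0.6405^7 = +0.151876
d^4_{0,-1}(1.3903) = -0.451227 +1.883264 -1.310014 +0.151876 = +0.273899
D = (+1.000000+0.000000i)·(+0.273899)·(-0.134098+0.990968i) = -0.036729+0.271425i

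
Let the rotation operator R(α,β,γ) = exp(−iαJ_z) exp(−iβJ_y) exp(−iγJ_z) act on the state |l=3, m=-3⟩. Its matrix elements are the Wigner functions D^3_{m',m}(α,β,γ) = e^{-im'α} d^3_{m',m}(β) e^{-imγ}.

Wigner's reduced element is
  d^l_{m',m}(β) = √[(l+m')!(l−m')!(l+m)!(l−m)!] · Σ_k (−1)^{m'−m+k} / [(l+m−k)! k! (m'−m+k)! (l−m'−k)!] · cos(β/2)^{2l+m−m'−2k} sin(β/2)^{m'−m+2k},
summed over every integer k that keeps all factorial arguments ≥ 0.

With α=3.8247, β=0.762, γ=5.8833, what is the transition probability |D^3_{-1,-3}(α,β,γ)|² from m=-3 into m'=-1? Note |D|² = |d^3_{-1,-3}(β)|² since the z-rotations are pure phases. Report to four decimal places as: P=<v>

Split into d^3_{-1,-3}(β=0.762) × two z-phases.
c=cos(0.762/2)=0.928293, s=sin(0.762/2)=0.371849; N=√[2·24·1·720]=185.903201
k∈{0} keeps every argument non-negative
  k=0: (−1)^2·185.9032/(48)·0.9283^4·0.3718^2 = +0.397667
d^3_{-1,-3}(0.762) = +0.397667
|D^3_{-1,-3}|² = |d^3_{-1,-3}(β)|² = (+0.397667)² = 0.158139 (the z-rotation phases have unit modulus)

P=0.1581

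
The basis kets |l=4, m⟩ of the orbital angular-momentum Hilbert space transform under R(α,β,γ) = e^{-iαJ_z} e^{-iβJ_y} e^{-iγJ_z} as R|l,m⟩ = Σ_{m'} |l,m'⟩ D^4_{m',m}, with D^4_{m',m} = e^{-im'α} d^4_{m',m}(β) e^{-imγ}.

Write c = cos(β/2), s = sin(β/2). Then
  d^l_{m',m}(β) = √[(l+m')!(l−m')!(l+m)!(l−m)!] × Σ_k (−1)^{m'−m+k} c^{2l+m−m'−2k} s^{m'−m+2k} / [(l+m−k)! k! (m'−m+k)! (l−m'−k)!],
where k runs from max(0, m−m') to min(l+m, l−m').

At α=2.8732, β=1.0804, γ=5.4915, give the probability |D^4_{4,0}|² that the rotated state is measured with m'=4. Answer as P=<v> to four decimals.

Split into d^4_{4,0}(β=1.0804) × two z-phases.
Half-angle: c=0.857606, s=0.514308. N=√(40320·1·24·24)=4819.161753
k∈{0} keeps every argument non-negative
  k=0: (−1)^4·4819.1618/(576)·0.8576^4·0.5143^4 = +0.316659
d^4_{4,0}(1.0804) = +0.316659
|D^4_{4,0}|² = |d^4_{4,0}(β)|² = (+0.316659)² = 0.100273 (the z-rotation phases have unit modulus)

P=0.1003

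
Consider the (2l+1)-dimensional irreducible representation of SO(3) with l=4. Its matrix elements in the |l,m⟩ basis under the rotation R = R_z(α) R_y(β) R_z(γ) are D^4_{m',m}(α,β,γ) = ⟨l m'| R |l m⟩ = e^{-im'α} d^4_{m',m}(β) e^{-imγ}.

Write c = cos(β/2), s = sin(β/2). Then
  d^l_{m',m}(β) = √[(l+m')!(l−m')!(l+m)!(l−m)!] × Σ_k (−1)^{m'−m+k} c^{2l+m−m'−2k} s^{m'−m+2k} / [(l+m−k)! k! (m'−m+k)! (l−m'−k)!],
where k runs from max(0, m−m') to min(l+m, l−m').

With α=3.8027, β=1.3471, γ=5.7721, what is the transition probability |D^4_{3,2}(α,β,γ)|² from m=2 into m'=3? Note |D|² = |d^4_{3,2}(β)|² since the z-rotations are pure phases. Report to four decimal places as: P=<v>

P=0.1435

Split into d^4_{3,2}(β=1.3471) × two z-phases.
Half-angle: c=0.781612, s=0.623765. N=√(5040·1·720·2)=2693.993318
Admissible k: 0..1 (factorial args all ≥0)
  k=0: (−1)^1·2693.9933/(720)·0.7816^7·0.6238^1 = -0.415934
  k=1: (−1)^2·2693.9933/(240)·0.7816^5·0.6238^3 = +0.794702
d^4_{3,2}(1.3471) = -0.415934 +0.794702 = +0.378768
|D^4_{3,2}|² = |d^4_{3,2}(β)|² = (+0.378768)² = 0.143465 (the z-rotation phases have unit modulus)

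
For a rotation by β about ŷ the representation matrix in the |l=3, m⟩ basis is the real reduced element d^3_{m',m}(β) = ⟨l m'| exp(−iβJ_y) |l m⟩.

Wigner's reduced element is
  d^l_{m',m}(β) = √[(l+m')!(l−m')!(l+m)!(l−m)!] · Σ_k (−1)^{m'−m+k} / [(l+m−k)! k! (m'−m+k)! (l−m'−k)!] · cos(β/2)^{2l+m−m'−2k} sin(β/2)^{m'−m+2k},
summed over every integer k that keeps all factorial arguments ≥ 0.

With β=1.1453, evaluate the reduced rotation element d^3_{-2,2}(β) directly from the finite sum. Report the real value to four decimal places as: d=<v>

d^3_{-2,2}(β=1.1453) via Wigner's sum:
With c≡cos(β/2)=0.840468 and s≡sin(β/2)=0.541861, N=[1·120·120·1]^{1/2}=120.000000
Admissible k: 4..5 (factorial args all ≥0)
  k=4: (−1)^0·120.0000/(24)·0.8405^2·0.5419^4 = +0.304484
  k=5: (−1)^1·120.0000/(120)·0.8405^0·0.5419^6 = -0.025312
d^3_{-2,2}(1.1453) = +0.304484 -0.025312 = +0.279172

d=0.2792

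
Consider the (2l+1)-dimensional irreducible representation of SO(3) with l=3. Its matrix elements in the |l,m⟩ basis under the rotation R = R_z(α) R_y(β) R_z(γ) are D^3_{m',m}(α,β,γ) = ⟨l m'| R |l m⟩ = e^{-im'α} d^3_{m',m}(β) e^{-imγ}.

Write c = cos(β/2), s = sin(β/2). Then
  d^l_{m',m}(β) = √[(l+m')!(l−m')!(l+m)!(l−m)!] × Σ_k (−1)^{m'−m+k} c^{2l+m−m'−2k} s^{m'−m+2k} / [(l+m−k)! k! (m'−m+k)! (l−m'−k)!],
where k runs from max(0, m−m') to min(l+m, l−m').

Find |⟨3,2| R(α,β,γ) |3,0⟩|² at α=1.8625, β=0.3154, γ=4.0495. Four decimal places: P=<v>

First d^3_{2,0}(β=0.3154), then the phase factors e^{-i(2)α} and e^{-i(0)γ}:
Half-angle: c=0.987591, s=0.157047. N=√(120·1·6·6)=65.726707
Admissible k: 0..1 (factorial args all ≥0)
  k=0: (−1)^2·65.7267/(12)·0.9876^4·0.1570^2 = +0.128508
  k=1: (−1)^3·65.7267/(12)·0.9876^2·0.1570^4 = -0.003250
d^3_{2,0}(0.3154) = +0.128508 -0.003250 = +0.125258
|D^3_{2,0}|² = |d^3_{2,0}(β)|² = (+0.125258)² = 0.015690 (the z-rotation phases have unit modulus)

P=0.0157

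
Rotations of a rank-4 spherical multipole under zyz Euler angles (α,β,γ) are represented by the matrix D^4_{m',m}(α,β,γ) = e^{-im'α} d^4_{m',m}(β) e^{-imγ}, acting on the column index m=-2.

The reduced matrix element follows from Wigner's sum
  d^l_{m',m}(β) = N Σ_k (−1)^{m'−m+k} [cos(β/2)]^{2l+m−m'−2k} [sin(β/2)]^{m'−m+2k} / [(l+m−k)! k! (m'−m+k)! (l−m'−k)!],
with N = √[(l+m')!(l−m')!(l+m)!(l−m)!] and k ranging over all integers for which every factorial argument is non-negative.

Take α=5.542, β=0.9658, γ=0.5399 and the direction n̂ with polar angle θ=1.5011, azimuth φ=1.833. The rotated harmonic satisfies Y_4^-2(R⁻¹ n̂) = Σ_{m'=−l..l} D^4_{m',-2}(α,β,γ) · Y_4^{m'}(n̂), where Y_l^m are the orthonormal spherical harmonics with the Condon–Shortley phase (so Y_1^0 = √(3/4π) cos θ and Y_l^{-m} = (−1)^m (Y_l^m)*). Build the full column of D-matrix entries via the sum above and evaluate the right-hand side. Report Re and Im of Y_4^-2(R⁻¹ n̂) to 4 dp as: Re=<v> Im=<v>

Need the full column D^4_{m',-2} for m'=−4..4 at α=5.542, β=0.9658, γ=0.5399.
cos(β/2)=0.885652, sin(β/2)=0.464350
d^4_{-4,-2}: single k=2 term ⇒ +0.550615;  D = -0.170142-0.523668i
d^4_{-3,-2}: k∈[1..2] ⇒ +0.742593 -0.612401 = +0.130192;  D = +0.053923-0.118500i
d^4_{-2,-2}: k∈[0..2] ⇒ +0.378534 -1.248677 +0.429066 = -0.441077;  D = -0.405816+0.172807i
d^4_{-1,-2}: k∈[0..2] ⇒ -0.842021 +1.157329 -0.212094 = +0.103213;  D = +0.097352+0.034285i
d^4_{0,-2}: k∈[0..2] ⇒ +0.987166 -0.723640 +0.074596 = +0.338122;  D = +0.159426+0.298178i
d^4_{1,-2}: k∈[0..2] ⇒ -0.771553 +0.318142 -0.017491 = -0.470902;  D = +0.116589-0.456241i
d^4_{2,-2}: k∈[0..2] ⇒ +0.429066 -0.094358 +0.002162 = +0.336869;  D = -0.281885+0.184450i
d^4_{3,-2}: k∈[0..1] ⇒ -0.168345 +0.015426 = -0.152919;  D = +0.150923+0.024629i
d^4_{4,-2}: single k=0 term ⇒ +0.041608;  D = -0.025768-0.032669i
Y_4^{m'}(θ=1.5011,φ=1.833) and Σ D·Y over m':
  (-0.1701-0.5237i)·(+0.2185-0.3799i)  (+0.0539-0.1185i)·(+0.0613+0.0611i)  (-0.4058+0.1728i)·(+0.2784-0.1610i)  (+0.0974+0.0343i)·(+0.0253+0.0941i)  (+0.1594+0.2982i)·(+0.3021+0.0000i)  (+0.1166-0.4562i)·(-0.0253+0.0941i)  (-0.2819+0.1844i)·(+0.2784+0.1610i)  (+0.1509+0.0246i)·(-0.0613+0.0611i)  (-0.0258-0.0327i)·(+0.2185+0.3799i)
Y_4^-2(R⁻¹ n̂) = -0.335463+0.179044i

Re=-0.3355 Im=0.1790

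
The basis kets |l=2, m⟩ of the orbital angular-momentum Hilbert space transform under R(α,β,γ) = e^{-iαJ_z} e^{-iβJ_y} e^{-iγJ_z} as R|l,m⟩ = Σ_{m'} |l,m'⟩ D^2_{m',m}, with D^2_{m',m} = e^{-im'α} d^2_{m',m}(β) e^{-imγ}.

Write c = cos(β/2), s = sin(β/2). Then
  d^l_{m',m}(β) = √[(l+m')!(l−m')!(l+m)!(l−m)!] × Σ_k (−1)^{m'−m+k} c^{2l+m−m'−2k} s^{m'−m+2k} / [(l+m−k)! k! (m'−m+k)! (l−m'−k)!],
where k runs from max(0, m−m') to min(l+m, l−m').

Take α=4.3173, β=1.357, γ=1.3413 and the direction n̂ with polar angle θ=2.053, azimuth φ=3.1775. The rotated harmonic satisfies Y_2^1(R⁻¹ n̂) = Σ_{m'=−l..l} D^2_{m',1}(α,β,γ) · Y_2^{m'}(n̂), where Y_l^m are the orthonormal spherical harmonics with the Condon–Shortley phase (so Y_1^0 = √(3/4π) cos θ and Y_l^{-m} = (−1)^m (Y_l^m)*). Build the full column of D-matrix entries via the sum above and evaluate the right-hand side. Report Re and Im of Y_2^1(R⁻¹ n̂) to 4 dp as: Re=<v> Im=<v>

Re=0.1349 Im=0.1426

Need the full column D^2_{m',1} for m'=−2..2 at α=4.3173, β=1.357, γ=1.3413.
cos(β/2)=0.778515, sin(β/2)=0.627626
d^2_{-2,1}: single k=3 term ⇒ +0.384946;  D = +0.204700+0.326008i
d^2_{-1,1}: k∈[2..3] ⇒ +0.716238 -0.155169 = +0.561069;  D = -0.553394+0.092485i
d^2_{0,1}: k∈[1..2] ⇒ +0.725400 -0.471461 = +0.253939;  D = +0.057768-0.247281i
d^2_{1,1}: k∈[0..1] ⇒ +0.367340 -0.716238 = -0.348898;  D = -0.283028-0.204022i
d^2_{2,1}: single k=0 term ⇒ -0.592287;  D = +0.504591-0.310147i
Y_2^{m'}(θ=2.053,φ=3.1775) and Σ D·Y over m':
  (+0.2047+0.3260i)·(+0.3024-0.0218i)  (-0.5534+0.0925i)·(+0.3172-0.0114i)  (+0.0578-0.2473i)·(-0.1119+0.0000i)  (-0.2830-0.2040i)·(-0.3172-0.0114i)  (+0.5046-0.3101i)·(+0.3024+0.0218i)
Y_2^1(R⁻¹ n̂) = +0.134851+0.142580i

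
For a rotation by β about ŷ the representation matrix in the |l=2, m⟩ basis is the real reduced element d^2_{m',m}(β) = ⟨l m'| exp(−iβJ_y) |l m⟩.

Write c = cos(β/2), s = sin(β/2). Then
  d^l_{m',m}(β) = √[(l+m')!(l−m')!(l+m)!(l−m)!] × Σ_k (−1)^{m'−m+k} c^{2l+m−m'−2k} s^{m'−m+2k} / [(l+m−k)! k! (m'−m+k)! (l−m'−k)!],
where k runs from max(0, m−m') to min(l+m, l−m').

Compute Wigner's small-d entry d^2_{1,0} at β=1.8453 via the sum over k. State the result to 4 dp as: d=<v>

d^2_{1,0}(β=1.8453) via Wigner's sum:
Half-angle: c=0.603710, s=0.797204. N=√(6·1·2·2)=4.898979
The bounds max(0,m−m')=0 and min(l+m,l−m')=1 give 2 terms
  k=0: (−1)^1·4.8990/(2)·0.6037^3·0.7972^1 = -0.429665
  k=1: (−1)^2·4.8990/(2)·0.6037^1·0.7972^3 = +0.749226
d^2_{1,0}(1.8453) = -0.429665 +0.749226 = +0.319561

d=0.3196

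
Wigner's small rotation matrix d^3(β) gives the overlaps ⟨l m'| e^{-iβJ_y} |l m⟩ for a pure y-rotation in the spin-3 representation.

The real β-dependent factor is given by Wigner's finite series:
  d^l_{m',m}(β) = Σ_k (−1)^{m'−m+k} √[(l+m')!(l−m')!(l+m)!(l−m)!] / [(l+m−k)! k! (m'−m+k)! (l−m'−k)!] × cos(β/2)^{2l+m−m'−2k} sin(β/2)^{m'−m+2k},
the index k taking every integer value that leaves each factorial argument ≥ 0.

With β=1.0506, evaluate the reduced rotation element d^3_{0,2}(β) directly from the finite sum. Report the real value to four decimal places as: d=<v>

d^3_{0,2}(β=1.0506) via Wigner's sum:
c=cos(1.0506/2)=0.865174, s=sin(1.0506/2)=0.501473; N=√[6·6·120·1]=65.726707
k: max(0,(2)−(0))=2 … min(3+(2),3−(0))=3
  k=2: (−1)^0·65.7267/(12)·0.8652^4·0.5015^2 = +0.771735
  k=3: (−1)^1·65.7267/(12)·0.8652^2·0.5015^4 = -0.259272
d^3_{0,2}(1.0506) = +0.771735 -0.259272 = +0.512462

d=0.5125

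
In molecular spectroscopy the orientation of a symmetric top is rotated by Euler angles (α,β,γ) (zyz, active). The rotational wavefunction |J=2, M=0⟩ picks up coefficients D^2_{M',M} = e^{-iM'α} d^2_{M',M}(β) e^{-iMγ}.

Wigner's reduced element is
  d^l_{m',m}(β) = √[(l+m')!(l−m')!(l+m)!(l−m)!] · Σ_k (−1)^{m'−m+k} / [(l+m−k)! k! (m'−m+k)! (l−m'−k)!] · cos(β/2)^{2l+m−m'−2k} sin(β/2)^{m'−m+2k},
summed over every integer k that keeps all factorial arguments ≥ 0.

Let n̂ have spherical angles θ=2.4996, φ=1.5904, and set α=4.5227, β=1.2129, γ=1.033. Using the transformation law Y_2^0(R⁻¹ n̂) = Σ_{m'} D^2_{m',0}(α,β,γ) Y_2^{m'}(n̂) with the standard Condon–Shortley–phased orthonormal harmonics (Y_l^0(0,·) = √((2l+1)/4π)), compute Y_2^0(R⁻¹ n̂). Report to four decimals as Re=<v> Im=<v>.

Re=0.3351 Im=0.0000

Need the full column D^2_{m',0} for m'=−2..2 at α=4.5227, β=1.2129, γ=1.033.
cos(β/2)=0.821677, sin(β/2)=0.569954
d^2_{-2,0}: single k=2 term ⇒ +0.537226;  D = -0.499027+0.198958i
d^2_{-1,0}: k∈[1..2] ⇒ +0.774494 -0.372646 = +0.401848;  D = -0.075770-0.394640i
d^2_{0,0}: k∈[0..2] ⇒ +0.455831 -0.877287 +0.105526 = -0.315930;  D = -0.315930+0.000000i
d^2_{1,0}: k∈[0..1] ⇒ -0.774494 +0.372646 = -0.401848;  D = +0.075770-0.394640i
d^2_{2,0}: single k=0 term ⇒ +0.537226;  D = -0.499027-0.198958i
Y_2^{m'}(θ=2.4996,φ=1.5904) and Σ D·Y over m':
  (-0.4990+0.1990i)·(-0.1384+0.0054i)  (-0.0758-0.3946i)·(+0.0073+0.3704i)  (-0.3159+0.0000i)·(+0.2915+0.0000i)  (+0.0758-0.3946i)·(-0.0073+0.3704i)  (-0.4990-0.1990i)·(-0.1384-0.0054i)
Y_2^0(R⁻¹ n̂) = +0.335129+0.000000i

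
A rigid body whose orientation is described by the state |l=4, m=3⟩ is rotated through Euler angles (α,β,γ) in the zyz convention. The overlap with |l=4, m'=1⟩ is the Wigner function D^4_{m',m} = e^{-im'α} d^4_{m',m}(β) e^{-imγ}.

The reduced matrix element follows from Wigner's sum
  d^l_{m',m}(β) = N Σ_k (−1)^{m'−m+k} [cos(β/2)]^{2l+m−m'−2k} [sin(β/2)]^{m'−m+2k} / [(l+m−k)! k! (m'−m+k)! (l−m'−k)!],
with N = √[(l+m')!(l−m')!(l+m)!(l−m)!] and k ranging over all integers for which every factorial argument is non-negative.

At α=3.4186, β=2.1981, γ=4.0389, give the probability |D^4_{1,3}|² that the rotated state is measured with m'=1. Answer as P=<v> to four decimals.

D^4_{1,3}(3.4186,2.1981,4.0389) = e^{-i·1·3.4186}·d^4_{1,3}(2.1981)·e^{-i·3·4.0389}. Compute d first:
With c≡cos(β/2)=0.454443 and s≡sin(β/2)=0.890776, N=[120·6·5040·1]^{1/2}=1904.940944
k: max(0,(3)−(1))=2 … min(4+(3),4−(1))=3
  k=2: (−1)^0·1904.9409/(240)·0.4544^6·0.8908^2 = +0.055473
  k=3: (−1)^1·1904.9409/(144)·0.4544^4·0.8908^4 = -0.355230
d^4_{1,3}(2.1981) = +0.055473 -0.355230 = -0.299757
|D^4_{1,3}|² = |d^4_{1,3}(β)|² = (-0.299757)² = 0.089854 (the z-rotation phases have unit modulus)

P=0.0899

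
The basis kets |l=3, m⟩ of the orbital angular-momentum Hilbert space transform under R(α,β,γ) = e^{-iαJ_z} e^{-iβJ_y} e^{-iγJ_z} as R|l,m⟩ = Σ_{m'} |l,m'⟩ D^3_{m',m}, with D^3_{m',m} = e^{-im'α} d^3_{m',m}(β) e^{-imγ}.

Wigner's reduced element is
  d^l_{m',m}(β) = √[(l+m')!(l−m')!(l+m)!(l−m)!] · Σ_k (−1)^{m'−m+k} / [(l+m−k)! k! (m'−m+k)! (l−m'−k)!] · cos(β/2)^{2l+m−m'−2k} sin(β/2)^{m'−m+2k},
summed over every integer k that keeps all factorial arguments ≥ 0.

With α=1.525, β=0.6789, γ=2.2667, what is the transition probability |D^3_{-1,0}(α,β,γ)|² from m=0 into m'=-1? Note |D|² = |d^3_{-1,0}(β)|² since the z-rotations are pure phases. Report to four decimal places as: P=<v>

P=0.3042

D^3_{-1,0}(1.525,0.6789,2.2667) = e^{-i·-1·1.525}·d^3_{-1,0}(0.6789)·e^{-i·0·2.2667}. Compute d first:
Half-angle: c=0.942938, s=0.332969. N=√(2·24·6·6)=41.569219
Admissible k: 1..3 (factorial args all ≥0)
  k=1: (−1)^0·41.5692/(12)·0.9429^5·0.3330^1 = +0.859824
  k=2: (−1)^1·41.5692/(4)·0.9429^3·0.3330^3 = -0.321641
  k=3: (−1)^2·41.5692/(12)·0.9429^1·0.3330^5 = +0.013369
d^3_{-1,0}(0.6789) = +0.859824 -0.321641 +0.013369 = +0.551552
|D^3_{-1,0}|² = |d^3_{-1,0}(β)|² = (+0.551552)² = 0.304209 (the z-rotation phases have unit modulus)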